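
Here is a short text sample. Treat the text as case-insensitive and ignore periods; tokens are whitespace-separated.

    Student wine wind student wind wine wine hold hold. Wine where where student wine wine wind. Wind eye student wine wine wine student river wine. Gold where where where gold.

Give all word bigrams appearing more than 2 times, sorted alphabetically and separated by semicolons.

Bigram counts meeting the condition (more than 2 times):
  student wine: 3
  where where: 3
  wine wine: 4

student wine; where where; wine wine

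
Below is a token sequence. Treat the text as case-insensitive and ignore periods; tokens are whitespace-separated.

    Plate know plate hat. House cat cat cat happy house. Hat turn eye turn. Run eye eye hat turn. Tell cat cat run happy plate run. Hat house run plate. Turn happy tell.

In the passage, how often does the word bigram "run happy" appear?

Scanning the 32 overlapping bigram windows for "run happy":
  position 23–24: run happy

1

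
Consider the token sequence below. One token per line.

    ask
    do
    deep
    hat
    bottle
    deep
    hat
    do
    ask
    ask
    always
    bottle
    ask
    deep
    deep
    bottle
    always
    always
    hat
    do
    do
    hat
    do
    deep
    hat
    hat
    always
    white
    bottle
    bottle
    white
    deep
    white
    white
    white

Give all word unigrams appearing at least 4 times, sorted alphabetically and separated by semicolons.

always; ask; bottle; deep; do; hat; white

Unigram counts meeting the condition (at least 4 times):
  always: 4
  ask: 4
  bottle: 5
  deep: 6
  do: 5
  hat: 6
  white: 5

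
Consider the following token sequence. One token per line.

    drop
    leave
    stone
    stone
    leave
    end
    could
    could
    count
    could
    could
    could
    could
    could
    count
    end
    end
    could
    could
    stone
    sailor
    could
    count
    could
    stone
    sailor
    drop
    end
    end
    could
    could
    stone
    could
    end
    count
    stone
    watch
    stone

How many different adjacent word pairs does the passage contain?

22

38 tokens → 37 bigram windows in total.
Repeated bigrams (each contributes count−1 duplicates):
  could could: 7
  could count: 3
  could stone: 3
  end could: 3
  count could: 2
  end end: 2
  stone sailor: 2
15 duplicate windows → 37 − 15 = 22 distinct.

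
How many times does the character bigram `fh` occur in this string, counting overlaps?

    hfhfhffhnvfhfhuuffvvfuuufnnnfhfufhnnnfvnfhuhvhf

8

Sliding a length-2 window over the 47 characters (46 positions):
  position 2–3: fh
  position 4–5: fh
  position 7–8: fh
  position 11–12: fh
  position 13–14: fh
  position 29–30: fh
  position 33–34: fh
  position 41–42: fh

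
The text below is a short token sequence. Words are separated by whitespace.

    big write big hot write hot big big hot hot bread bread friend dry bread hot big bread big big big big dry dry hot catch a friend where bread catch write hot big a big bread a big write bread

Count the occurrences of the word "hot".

Scanning the 41 tokens for "hot":
  position 4: hot
  position 6: hot
  position 9: hot
  position 10: hot
  position 16: hot
  position 25: hot
  position 33: hot

7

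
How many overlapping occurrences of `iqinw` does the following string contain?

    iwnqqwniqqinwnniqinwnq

Sliding a length-5 window over the 22 characters (18 positions):
  position 16–20: iqinw

1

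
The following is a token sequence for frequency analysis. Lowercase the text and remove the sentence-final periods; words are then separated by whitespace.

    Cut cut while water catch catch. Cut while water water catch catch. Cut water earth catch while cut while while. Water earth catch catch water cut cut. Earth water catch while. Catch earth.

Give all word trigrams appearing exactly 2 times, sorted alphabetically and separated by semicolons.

Trigram counts meeting the condition (exactly 2 times):
  catch catch cut: 2
  cut while water: 2
  water catch catch: 2
  water earth catch: 2

catch catch cut; cut while water; water catch catch; water earth catch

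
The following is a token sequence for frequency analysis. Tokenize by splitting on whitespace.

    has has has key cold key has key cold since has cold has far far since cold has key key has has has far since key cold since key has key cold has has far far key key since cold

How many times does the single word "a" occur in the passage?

0

Scanning the 40 tokens for "a":
  (none found)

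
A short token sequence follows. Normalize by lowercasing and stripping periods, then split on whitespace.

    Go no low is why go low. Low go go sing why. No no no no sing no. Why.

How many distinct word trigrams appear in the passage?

16

19 tokens → 17 trigram windows in total.
Repeated trigrams (each contributes count−1 duplicates):
  no no no: 2
1 duplicate windows → 17 − 1 = 16 distinct.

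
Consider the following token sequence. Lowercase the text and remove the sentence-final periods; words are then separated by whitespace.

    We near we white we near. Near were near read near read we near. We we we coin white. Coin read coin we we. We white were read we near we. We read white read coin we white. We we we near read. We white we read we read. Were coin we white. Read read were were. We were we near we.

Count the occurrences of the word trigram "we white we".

Scanning the 60 overlapping trigram windows for "we white we":
  position 3–5: we white we
  position 37–39: we white we
  position 44–46: we white we

3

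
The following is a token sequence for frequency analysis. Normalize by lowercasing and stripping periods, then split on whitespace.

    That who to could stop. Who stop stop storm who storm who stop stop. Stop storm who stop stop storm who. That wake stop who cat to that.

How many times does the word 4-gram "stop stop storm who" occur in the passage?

Scanning the 25 overlapping 4-gram windows for "stop stop storm who":
  position 7–10: stop stop storm who
  position 14–17: stop stop storm who
  position 18–21: stop stop storm who

3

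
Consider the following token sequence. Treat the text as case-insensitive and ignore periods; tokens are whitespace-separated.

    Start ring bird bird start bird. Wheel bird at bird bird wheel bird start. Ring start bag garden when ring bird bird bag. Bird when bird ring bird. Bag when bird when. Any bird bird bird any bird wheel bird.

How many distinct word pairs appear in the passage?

40 tokens → 39 bigram windows in total.
Repeated bigrams (each contributes count−1 duplicates):
  bird bird: 5
  bird wheel: 3
  ring bird: 3
  wheel bird: 3
  any bird: 2
  bird bag: 2
  bird start: 2
  bird when: 2
  … (2 more repeated)
16 duplicate windows → 39 − 16 = 23 distinct.

23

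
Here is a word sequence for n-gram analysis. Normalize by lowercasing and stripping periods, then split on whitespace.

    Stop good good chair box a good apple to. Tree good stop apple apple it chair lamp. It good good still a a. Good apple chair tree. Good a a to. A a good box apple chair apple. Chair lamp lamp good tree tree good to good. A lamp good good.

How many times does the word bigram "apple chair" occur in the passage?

3

Scanning the 50 overlapping bigram windows for "apple chair":
  position 25–26: apple chair
  position 36–37: apple chair
  position 38–39: apple chair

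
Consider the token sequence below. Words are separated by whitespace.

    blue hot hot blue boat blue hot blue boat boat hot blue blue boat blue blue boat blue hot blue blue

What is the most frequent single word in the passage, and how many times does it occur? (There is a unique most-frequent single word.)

"blue", 11 times

Unigram frequencies (highest first):
  blue: 11
  hot: 5
  boat: 5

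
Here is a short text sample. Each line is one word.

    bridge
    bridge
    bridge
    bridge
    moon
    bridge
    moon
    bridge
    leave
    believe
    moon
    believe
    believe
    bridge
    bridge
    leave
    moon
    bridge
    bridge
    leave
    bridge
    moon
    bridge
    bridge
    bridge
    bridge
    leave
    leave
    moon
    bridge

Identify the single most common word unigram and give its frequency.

"bridge", 16 times

Unigram frequencies (highest first):
  bridge: 16
  moon: 6
  leave: 5
  believe: 3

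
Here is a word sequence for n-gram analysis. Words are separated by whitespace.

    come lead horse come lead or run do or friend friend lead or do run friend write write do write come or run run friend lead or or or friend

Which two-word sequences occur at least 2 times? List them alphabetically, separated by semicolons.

Bigram counts meeting the condition (at least 2 times):
  come lead: 2
  friend lead: 2
  lead or: 3
  or friend: 2
  or or: 2
  or run: 2
  run friend: 2

come lead; friend lead; lead or; or friend; or or; or run; run friend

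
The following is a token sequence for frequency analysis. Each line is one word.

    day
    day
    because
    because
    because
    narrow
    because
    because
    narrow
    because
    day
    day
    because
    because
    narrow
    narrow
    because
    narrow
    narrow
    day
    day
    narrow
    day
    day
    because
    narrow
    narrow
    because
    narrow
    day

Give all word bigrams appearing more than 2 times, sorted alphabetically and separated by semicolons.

because because; because narrow; day because; day day; narrow because; narrow day; narrow narrow

Bigram counts meeting the condition (more than 2 times):
  because because: 4
  because narrow: 6
  day because: 3
  day day: 4
  narrow because: 4
  narrow day: 3
  narrow narrow: 3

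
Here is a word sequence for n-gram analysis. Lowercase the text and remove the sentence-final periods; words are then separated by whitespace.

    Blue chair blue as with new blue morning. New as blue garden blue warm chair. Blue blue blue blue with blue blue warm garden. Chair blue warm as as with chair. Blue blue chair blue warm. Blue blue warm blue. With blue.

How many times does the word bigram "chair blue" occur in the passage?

Scanning the 41 overlapping bigram windows for "chair blue":
  position 2–3: chair blue
  position 15–16: chair blue
  position 25–26: chair blue
  position 31–32: chair blue
  position 34–35: chair blue

5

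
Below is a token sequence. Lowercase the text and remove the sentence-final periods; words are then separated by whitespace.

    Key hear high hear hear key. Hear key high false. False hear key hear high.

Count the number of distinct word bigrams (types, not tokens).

15 tokens → 14 bigram windows in total.
Repeated bigrams (each contributes count−1 duplicates):
  hear key: 3
  key hear: 3
  hear high: 2
5 duplicate windows → 14 − 5 = 9 distinct.

9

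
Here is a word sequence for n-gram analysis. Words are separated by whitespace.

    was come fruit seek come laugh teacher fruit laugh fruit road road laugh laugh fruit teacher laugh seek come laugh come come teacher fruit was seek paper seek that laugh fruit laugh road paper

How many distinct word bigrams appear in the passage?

34 tokens → 33 bigram windows in total.
Repeated bigrams (each contributes count−1 duplicates):
  laugh fruit: 3
  come laugh: 2
  fruit laugh: 2
  seek come: 2
  teacher fruit: 2
6 duplicate windows → 33 − 6 = 27 distinct.

27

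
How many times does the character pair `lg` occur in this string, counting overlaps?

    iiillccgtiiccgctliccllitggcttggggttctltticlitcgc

Sliding a length-2 window over the 48 characters (47 positions):
  (no match at any position)

0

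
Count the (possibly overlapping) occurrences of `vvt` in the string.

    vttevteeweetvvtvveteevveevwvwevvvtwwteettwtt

2

Sliding a length-3 window over the 44 characters (42 positions):
  position 13–15: vvt
  position 32–34: vvt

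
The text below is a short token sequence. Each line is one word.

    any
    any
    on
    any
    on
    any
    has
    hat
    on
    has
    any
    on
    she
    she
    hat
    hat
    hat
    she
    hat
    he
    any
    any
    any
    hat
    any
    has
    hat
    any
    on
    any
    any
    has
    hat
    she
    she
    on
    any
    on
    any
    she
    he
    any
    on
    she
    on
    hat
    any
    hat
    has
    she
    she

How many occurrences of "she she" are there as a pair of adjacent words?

3

Scanning the 50 overlapping bigram windows for "she she":
  position 13–14: she she
  position 34–35: she she
  position 50–51: she she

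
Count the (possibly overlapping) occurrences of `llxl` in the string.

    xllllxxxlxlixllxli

1

Sliding a length-4 window over the 18 characters (15 positions):
  position 14–17: llxl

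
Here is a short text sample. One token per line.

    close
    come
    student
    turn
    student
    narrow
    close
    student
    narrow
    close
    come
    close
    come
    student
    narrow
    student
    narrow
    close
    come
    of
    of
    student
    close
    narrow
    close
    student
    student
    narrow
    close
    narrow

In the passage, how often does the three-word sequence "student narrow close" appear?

4

Scanning the 28 overlapping trigram windows for "student narrow close":
  position 5–7: student narrow close
  position 8–10: student narrow close
  position 16–18: student narrow close
  position 27–29: student narrow close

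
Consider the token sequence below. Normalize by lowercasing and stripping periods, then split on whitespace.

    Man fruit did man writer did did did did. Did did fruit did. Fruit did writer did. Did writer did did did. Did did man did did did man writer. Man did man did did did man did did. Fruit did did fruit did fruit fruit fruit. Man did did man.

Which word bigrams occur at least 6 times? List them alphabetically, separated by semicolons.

did did; did man

Bigram counts meeting the condition (at least 6 times):
  did did: 17
  did man: 6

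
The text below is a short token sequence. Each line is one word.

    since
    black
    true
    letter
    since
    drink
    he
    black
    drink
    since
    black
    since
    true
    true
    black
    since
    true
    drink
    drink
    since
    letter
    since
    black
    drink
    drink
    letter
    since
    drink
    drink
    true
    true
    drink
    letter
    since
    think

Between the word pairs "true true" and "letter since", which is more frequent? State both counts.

"true true": 2 occurrences
"letter since": 4 occurrences

"letter since" (4 vs 2)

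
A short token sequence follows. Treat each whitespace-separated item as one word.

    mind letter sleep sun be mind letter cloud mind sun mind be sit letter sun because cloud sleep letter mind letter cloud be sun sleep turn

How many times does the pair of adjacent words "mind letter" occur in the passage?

3

Scanning the 25 overlapping bigram windows for "mind letter":
  position 1–2: mind letter
  position 6–7: mind letter
  position 20–21: mind letter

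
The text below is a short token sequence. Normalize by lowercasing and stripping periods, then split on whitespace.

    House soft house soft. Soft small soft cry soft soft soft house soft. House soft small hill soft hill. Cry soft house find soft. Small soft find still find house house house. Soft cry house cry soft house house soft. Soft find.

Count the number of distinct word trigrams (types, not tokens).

42 tokens → 40 trigram windows in total.
Repeated trigrams (each contributes count−1 duplicates):
  soft house soft: 3
  cry soft house: 2
  house house soft: 2
  house soft house: 2
  house soft soft: 2
  soft small soft: 2
7 duplicate windows → 40 − 7 = 33 distinct.

33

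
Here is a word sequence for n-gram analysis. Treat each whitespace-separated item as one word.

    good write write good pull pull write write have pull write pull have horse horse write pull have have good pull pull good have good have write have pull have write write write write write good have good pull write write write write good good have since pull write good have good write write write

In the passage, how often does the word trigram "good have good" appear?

Scanning the 53 overlapping trigram windows for "good have good":
  position 23–25: good have good
  position 36–38: good have good
  position 50–52: good have good

3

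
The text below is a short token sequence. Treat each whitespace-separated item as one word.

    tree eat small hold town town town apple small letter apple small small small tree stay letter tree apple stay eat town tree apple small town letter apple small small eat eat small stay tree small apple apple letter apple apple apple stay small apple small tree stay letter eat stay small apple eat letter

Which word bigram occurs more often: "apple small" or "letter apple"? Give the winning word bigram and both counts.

"apple small": 5 occurrences
"letter apple": 3 occurrences

"apple small" (5 vs 3)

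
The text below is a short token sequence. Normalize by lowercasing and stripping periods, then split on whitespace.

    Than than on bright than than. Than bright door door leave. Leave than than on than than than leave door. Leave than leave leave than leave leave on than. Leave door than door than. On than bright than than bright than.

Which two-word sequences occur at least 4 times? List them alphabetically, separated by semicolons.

than leave; than than

Bigram counts meeting the condition (at least 4 times):
  than leave: 4
  than than: 7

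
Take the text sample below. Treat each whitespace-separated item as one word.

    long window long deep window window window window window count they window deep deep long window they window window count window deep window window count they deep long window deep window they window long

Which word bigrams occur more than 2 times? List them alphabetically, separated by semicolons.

deep window; long window; they window; window count; window deep; window window

Bigram counts meeting the condition (more than 2 times):
  deep window: 3
  long window: 3
  they window: 3
  window count: 3
  window deep: 3
  window window: 6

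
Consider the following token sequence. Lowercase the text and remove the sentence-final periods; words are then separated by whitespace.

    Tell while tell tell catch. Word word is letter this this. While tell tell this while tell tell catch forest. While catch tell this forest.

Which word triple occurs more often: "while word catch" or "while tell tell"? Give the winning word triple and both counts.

"while tell tell" (3 vs 0)

"while word catch": 0 occurrences
"while tell tell": 3 occurrences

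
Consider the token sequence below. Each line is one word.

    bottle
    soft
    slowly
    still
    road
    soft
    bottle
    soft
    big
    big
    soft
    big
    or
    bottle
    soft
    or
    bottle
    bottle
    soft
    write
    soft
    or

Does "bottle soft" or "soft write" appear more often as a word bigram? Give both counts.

"bottle soft": 4 occurrences
"soft write": 1 occurrence

"bottle soft" (4 vs 1)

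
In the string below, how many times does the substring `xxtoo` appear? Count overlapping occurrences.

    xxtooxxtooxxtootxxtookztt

Sliding a length-5 window over the 25 characters (21 positions):
  position 1–5: xxtoo
  position 6–10: xxtoo
  position 11–15: xxtoo
  position 17–21: xxtoo

4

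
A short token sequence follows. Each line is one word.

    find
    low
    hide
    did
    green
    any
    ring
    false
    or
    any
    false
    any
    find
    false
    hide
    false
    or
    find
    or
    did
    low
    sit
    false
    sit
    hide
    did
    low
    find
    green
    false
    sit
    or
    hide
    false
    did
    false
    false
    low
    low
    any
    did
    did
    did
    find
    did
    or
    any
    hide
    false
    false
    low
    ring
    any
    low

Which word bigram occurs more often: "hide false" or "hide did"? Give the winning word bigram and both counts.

"hide false": 3 occurrences
"hide did": 2 occurrences

"hide false" (3 vs 2)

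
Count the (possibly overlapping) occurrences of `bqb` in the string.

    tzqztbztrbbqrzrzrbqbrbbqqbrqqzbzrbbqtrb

1

Sliding a length-3 window over the 39 characters (37 positions):
  position 18–20: bqb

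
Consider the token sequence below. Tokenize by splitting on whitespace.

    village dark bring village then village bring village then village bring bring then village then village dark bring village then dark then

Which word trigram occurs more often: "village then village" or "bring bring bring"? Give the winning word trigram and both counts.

"village then village" (3 vs 0)

"village then village": 3 occurrences
"bring bring bring": 0 occurrences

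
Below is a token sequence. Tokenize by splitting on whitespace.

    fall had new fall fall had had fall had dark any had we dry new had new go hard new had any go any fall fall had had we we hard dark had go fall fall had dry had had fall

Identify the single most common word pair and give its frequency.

Bigram frequencies (highest first):
  fall had: 5
  fall fall: 3
  had had: 3
  had new: 2
  had fall: 2
  had we: 2
  … (22 more, each ≤ 2)

"fall had", 5 times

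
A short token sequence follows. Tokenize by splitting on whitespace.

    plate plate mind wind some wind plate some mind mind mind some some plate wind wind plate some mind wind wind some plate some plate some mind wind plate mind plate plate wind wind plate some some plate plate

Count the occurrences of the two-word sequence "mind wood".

0

Scanning the 38 overlapping bigram windows for "mind wood":
  (none found)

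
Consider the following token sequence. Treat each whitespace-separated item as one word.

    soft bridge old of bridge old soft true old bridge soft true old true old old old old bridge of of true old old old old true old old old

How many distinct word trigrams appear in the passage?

30 tokens → 28 trigram windows in total.
Repeated trigrams (each contributes count−1 duplicates):
  old old old: 5
  true old old: 3
  old true old: 2
  soft true old: 2
8 duplicate windows → 28 − 8 = 20 distinct.

20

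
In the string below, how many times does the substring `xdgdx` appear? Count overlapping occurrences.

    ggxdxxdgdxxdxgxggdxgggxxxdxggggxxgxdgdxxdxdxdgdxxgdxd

Sliding a length-5 window over the 53 characters (49 positions):
  position 6–10: xdgdx
  position 35–39: xdgdx
  position 44–48: xdgdx

3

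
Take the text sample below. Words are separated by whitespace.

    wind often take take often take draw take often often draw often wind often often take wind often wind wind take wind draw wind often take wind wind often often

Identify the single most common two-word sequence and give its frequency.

"wind often", 5 times

Bigram frequencies (highest first):
  wind often: 5
  often take: 4
  often often: 3
  take wind: 3
  take often: 2
  often wind: 2
  … (9 more, each ≤ 2)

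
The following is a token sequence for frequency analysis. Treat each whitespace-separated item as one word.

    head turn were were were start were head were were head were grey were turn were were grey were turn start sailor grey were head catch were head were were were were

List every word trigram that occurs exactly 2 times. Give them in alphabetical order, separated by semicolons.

grey were turn; head were were; turn were were; were grey were

Trigram counts meeting the condition (exactly 2 times):
  grey were turn: 2
  head were were: 2
  turn were were: 2
  were grey were: 2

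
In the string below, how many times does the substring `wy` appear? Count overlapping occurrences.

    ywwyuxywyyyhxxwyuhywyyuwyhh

5

Sliding a length-2 window over the 27 characters (26 positions):
  position 3–4: wy
  position 8–9: wy
  position 15–16: wy
  position 20–21: wy
  position 24–25: wy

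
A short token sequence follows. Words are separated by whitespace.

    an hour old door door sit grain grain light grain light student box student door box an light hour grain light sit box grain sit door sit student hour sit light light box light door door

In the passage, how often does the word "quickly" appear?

Scanning the 36 tokens for "quickly":
  (none found)

0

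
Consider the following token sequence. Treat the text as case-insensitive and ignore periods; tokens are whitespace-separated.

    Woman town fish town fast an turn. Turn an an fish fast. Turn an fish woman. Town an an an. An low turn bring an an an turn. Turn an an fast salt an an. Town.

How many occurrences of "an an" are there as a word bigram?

8

Scanning the 35 overlapping bigram windows for "an an":
  position 9–10: an an
  position 18–19: an an
  position 19–20: an an
  position 20–21: an an
  position 25–26: an an
  position 26–27: an an
  position 30–31: an an
  position 34–35: an an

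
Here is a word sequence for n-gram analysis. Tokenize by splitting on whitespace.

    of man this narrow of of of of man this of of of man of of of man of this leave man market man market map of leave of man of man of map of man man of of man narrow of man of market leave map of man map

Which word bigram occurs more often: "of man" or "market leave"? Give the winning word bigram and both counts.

"of man" (10 vs 1)

"of man": 10 occurrences
"market leave": 1 occurrence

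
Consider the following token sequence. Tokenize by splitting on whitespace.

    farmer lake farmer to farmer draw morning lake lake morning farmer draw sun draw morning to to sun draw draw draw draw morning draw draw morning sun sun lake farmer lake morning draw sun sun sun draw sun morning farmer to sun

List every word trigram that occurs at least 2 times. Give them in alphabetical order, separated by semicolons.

Trigram counts meeting the condition (at least 2 times):
  draw draw draw: 2
  draw draw morning: 2

draw draw draw; draw draw morning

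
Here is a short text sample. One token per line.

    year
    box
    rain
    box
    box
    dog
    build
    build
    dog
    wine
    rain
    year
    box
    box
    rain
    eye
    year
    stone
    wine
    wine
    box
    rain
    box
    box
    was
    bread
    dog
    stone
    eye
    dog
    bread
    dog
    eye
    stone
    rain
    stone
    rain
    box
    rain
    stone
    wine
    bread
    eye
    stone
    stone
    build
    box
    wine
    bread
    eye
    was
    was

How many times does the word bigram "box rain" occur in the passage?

4

Scanning the 51 overlapping bigram windows for "box rain":
  position 2–3: box rain
  position 14–15: box rain
  position 21–22: box rain
  position 38–39: box rain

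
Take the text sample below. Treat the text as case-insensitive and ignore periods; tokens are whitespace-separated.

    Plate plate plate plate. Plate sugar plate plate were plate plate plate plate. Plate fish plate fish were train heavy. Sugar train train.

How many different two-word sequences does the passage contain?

13

23 tokens → 22 bigram windows in total.
Repeated bigrams (each contributes count−1 duplicates):
  plate plate: 9
  plate fish: 2
9 duplicate windows → 22 − 9 = 13 distinct.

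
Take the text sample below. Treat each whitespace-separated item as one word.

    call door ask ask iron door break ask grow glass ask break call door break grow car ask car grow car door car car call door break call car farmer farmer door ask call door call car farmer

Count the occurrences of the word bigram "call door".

4

Scanning the 37 overlapping bigram windows for "call door":
  position 1–2: call door
  position 13–14: call door
  position 25–26: call door
  position 34–35: call door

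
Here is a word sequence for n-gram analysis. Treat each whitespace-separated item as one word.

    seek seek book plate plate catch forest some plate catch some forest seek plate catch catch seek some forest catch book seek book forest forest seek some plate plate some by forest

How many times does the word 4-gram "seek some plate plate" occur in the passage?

Scanning the 29 overlapping 4-gram windows for "seek some plate plate":
  position 26–29: seek some plate plate

1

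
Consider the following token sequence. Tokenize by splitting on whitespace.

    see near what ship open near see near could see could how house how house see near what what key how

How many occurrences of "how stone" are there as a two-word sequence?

0

Scanning the 20 overlapping bigram windows for "how stone":
  (none found)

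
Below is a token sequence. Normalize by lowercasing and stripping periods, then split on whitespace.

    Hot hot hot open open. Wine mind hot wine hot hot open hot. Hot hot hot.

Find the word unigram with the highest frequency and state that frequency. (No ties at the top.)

Unigram frequencies (highest first):
  hot: 10
  open: 3
  wine: 2
  mind: 1

"hot", 10 times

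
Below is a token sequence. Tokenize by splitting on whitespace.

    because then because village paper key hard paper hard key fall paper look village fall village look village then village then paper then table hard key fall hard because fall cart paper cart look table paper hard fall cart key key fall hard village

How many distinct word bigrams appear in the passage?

44 tokens → 43 bigram windows in total.
Repeated bigrams (each contributes count−1 duplicates):
  key fall: 3
  fall cart: 2
  fall hard: 2
  hard key: 2
  look village: 2
  paper hard: 2
  village then: 2
8 duplicate windows → 43 − 8 = 35 distinct.

35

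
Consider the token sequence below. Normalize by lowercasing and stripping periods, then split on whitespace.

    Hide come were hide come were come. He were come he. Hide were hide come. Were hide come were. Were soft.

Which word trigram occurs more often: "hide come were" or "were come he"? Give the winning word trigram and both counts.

"hide come were": 4 occurrences
"were come he": 2 occurrences

"hide come were" (4 vs 2)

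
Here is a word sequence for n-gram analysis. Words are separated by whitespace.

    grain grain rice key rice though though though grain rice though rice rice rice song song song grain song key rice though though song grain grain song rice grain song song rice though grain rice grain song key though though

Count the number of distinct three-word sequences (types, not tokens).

33

40 tokens → 38 trigram windows in total.
Repeated trigrams (each contributes count−1 duplicates):
  grain song key: 2
  key rice though: 2
  rice grain song: 2
  rice though though: 2
  though grain rice: 2
5 duplicate windows → 38 − 5 = 33 distinct.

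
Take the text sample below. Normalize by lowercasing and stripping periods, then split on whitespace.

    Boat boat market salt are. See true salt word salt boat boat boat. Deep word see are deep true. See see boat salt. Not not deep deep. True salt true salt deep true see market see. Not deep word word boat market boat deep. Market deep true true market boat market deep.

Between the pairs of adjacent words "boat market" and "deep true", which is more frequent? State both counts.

"deep true" (4 vs 3)

"boat market": 3 occurrences
"deep true": 4 occurrences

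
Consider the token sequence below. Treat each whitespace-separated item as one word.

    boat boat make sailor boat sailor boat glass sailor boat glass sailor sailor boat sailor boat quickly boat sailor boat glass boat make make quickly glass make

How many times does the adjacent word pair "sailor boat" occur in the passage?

Scanning the 26 overlapping bigram windows for "sailor boat":
  position 4–5: sailor boat
  position 6–7: sailor boat
  position 9–10: sailor boat
  position 13–14: sailor boat
  position 15–16: sailor boat
  position 19–20: sailor boat

6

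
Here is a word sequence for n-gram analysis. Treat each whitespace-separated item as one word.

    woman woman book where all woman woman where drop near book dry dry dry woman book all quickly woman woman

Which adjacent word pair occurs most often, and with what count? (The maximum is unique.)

"woman woman", 3 times

Bigram frequencies (highest first):
  woman woman: 3
  woman book: 2
  dry dry: 2
  book where: 1
  where all: 1
  all woman: 1
  … (9 more, each ≤ 1)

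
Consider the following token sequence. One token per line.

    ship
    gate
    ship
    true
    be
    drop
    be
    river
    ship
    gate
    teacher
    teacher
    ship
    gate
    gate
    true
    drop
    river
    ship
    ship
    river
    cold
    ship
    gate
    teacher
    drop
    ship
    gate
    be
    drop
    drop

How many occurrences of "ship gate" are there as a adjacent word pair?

Scanning the 30 overlapping bigram windows for "ship gate":
  position 1–2: ship gate
  position 9–10: ship gate
  position 13–14: ship gate
  position 23–24: ship gate
  position 27–28: ship gate

5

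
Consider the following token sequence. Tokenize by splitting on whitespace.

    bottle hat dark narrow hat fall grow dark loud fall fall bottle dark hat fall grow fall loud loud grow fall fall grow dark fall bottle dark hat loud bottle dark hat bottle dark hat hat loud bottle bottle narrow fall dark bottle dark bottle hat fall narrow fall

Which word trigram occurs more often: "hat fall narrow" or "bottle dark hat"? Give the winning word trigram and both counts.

"bottle dark hat" (4 vs 1)

"hat fall narrow": 1 occurrence
"bottle dark hat": 4 occurrences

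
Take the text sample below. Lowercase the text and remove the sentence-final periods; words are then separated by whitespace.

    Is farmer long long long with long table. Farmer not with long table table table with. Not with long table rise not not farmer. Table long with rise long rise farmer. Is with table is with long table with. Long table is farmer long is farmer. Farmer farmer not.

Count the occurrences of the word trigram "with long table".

5

Scanning the 47 overlapping trigram windows for "with long table":
  position 6–8: with long table
  position 11–13: with long table
  position 18–20: with long table
  position 36–38: with long table
  position 39–41: with long table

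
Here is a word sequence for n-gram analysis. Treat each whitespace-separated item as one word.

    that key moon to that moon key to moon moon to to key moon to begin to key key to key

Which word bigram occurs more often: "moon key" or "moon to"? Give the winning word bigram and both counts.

"moon to" (3 vs 1)

"moon key": 1 occurrence
"moon to": 3 occurrences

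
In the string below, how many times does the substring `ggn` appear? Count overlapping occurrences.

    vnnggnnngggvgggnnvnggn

3

Sliding a length-3 window over the 22 characters (20 positions):
  position 4–6: ggn
  position 14–16: ggn
  position 20–22: ggn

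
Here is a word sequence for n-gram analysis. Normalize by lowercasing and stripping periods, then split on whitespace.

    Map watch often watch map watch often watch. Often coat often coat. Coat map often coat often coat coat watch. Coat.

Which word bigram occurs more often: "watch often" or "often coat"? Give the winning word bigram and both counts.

"watch often": 3 occurrences
"often coat": 4 occurrences

"often coat" (4 vs 3)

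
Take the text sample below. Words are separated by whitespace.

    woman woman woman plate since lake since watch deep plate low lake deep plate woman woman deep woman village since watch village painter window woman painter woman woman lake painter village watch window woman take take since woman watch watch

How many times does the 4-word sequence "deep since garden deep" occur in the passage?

0

Scanning the 37 overlapping 4-gram windows for "deep since garden deep":
  (none found)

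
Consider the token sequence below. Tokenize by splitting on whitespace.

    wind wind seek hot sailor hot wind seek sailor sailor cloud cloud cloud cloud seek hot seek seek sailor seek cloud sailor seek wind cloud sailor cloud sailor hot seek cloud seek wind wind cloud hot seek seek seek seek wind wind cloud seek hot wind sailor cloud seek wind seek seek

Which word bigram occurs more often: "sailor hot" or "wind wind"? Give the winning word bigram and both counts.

"wind wind" (3 vs 2)

"sailor hot": 2 occurrences
"wind wind": 3 occurrences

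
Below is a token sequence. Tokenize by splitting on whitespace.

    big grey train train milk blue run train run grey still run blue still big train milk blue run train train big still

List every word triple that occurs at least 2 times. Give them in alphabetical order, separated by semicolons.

Trigram counts meeting the condition (at least 2 times):
  blue run train: 2
  milk blue run: 2
  train milk blue: 2

blue run train; milk blue run; train milk blue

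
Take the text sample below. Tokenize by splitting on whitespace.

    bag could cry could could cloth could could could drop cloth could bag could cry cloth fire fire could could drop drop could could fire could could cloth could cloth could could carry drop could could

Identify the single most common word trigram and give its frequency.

"could cloth could", 3 times

Trigram frequencies (highest first):
  could cloth could: 3
  bag could cry: 2
  could could cloth: 2
  cloth could could: 2
  could could drop: 2
  fire could could: 2
  … (20 more, each ≤ 2)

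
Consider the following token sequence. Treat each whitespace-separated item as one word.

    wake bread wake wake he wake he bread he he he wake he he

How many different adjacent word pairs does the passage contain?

8

14 tokens → 13 bigram windows in total.
Repeated bigrams (each contributes count−1 duplicates):
  he he: 3
  wake he: 3
  he wake: 2
5 duplicate windows → 13 − 5 = 8 distinct.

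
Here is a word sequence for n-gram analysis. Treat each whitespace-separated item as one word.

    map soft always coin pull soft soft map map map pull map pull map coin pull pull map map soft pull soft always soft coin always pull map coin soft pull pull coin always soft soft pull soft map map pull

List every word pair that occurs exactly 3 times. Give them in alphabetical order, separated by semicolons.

map pull; pull soft; soft pull

Bigram counts meeting the condition (exactly 3 times):
  map pull: 3
  pull soft: 3
  soft pull: 3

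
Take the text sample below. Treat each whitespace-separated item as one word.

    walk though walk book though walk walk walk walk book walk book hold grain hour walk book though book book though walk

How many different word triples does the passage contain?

22 tokens → 20 trigram windows in total.
Repeated trigrams (each contributes count−1 duplicates):
  book though walk: 2
  walk book though: 2
  walk walk walk: 2
3 duplicate windows → 20 − 3 = 17 distinct.

17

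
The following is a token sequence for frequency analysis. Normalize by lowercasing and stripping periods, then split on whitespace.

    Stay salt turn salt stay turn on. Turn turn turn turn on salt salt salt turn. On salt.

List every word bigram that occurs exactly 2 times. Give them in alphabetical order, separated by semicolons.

on salt; salt salt; salt turn

Bigram counts meeting the condition (exactly 2 times):
  on salt: 2
  salt salt: 2
  salt turn: 2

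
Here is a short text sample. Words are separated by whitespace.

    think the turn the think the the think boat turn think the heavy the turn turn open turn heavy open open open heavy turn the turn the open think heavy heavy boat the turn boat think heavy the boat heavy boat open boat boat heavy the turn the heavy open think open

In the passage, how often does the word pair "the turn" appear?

Scanning the 51 overlapping bigram windows for "the turn":
  position 2–3: the turn
  position 14–15: the turn
  position 25–26: the turn
  position 33–34: the turn
  position 46–47: the turn

5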